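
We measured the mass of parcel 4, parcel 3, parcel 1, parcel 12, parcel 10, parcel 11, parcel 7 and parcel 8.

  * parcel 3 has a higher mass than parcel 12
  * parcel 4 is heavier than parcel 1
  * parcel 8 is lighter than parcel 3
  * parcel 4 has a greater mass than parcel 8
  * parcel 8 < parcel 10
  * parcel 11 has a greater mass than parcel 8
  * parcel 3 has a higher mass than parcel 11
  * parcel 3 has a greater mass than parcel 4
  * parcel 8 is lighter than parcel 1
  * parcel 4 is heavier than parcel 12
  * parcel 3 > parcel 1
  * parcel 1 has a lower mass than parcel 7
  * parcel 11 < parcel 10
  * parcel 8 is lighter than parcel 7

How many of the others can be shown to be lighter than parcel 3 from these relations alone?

Directly below parcel 3: parcel 8, parcel 12, parcel 1, parcel 11, parcel 4.
No other element is forced below parcel 3 by the given relations, so the count is 5.

5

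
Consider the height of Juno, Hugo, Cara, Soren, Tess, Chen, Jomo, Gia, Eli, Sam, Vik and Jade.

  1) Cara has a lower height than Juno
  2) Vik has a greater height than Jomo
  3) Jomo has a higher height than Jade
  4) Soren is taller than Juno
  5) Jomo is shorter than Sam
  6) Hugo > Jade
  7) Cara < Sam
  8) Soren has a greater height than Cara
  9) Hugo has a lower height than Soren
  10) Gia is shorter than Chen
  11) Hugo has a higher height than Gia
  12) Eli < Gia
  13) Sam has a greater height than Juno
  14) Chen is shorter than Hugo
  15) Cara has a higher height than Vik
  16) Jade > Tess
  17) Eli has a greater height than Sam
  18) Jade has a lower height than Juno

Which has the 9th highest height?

The consecutive relations fix a unique order: Tess < Jade < Jomo < Vik < Cara < Juno < Sam < Eli < Gia < Chen < Hugo < Soren.
The 9th largest is Vik.

Vik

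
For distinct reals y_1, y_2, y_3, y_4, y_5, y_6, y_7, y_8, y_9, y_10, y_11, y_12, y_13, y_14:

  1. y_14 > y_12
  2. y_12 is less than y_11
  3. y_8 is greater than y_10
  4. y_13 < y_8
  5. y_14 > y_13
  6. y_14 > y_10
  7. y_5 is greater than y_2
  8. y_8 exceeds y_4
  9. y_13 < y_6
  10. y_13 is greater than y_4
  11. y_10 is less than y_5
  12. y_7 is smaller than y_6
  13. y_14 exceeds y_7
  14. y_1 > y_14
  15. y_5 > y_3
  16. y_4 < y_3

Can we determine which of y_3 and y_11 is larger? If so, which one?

Following every chain through y_3: above y_3 we get y_5; below y_3 we get y_4.
y_11 is not reached, and no chain runs the other way from y_11 to y_3.
So the given relations leave the order of y_3 and y_11 undetermined.

undetermined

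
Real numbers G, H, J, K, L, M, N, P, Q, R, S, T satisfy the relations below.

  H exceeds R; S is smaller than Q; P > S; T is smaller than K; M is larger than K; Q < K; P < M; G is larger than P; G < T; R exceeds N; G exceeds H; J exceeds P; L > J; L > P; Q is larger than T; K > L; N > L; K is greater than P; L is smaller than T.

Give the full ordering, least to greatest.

S < P < J < L < N < R < H < G < T < Q < K < M

Each adjacent pair is fixed by a given relation: S < P; P < J; J < L; L < N; N < R; R < H; H < G; G < T; T < Q; Q < K; K < M. Chaining them end to end gives the full order.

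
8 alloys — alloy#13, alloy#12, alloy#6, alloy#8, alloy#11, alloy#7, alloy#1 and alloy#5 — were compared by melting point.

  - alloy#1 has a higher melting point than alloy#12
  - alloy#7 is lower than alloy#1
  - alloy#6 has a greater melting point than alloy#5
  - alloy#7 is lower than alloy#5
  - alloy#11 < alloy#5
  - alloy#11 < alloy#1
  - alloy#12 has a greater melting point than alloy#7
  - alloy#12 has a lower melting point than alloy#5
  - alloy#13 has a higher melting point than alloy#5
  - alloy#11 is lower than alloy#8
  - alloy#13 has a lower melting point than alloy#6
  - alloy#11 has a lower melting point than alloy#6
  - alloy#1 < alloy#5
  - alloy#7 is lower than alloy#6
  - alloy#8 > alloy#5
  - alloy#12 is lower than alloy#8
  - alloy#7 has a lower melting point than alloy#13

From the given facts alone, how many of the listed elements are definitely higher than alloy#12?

5

Directly above alloy#12: alloy#1, alloy#5, alloy#8.
One step further: alloy#13, alloy#6 (5 so far).
Nothing else is reachable above alloy#12; 5 in all.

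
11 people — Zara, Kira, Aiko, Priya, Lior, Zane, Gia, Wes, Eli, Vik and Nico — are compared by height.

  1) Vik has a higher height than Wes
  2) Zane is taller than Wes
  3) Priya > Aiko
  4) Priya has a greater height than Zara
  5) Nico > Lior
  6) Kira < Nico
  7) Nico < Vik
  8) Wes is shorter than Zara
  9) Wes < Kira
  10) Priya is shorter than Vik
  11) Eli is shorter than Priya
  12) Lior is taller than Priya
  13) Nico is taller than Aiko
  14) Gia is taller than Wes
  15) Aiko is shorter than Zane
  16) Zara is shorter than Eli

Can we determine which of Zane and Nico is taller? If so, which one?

undetermined

Following every chain through Zane: below Zane we get Wes, Aiko.
Nico is not reached, and no chain runs the other way from Nico to Zane.
So the given relations leave the order of Zane and Nico undetermined.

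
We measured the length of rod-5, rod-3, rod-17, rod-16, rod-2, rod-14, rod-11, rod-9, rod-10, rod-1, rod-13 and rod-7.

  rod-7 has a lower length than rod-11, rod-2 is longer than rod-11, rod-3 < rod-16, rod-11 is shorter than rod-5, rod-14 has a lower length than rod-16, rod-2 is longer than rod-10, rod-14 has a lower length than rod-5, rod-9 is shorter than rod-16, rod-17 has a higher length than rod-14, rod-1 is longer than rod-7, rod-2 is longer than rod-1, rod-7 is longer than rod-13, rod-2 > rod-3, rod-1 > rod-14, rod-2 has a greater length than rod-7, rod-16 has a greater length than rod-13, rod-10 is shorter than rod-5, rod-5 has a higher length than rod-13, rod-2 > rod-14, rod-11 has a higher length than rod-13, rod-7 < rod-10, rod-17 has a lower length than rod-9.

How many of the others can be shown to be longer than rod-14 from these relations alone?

Directly above rod-14: rod-17, rod-1, rod-16, rod-2, rod-5.
One step further: rod-9 (6 so far).
No other element is forced above rod-14 by the given relations, so the count is 6.

6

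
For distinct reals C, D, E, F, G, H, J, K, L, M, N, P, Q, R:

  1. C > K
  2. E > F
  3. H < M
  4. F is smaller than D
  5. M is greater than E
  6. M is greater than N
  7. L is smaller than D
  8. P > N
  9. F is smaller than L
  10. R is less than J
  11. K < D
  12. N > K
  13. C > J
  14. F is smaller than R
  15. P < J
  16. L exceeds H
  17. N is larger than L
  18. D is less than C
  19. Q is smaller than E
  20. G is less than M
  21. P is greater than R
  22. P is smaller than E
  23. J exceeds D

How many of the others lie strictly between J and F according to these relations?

5

Chaining upward from F reaches: L, R, N, P, D, E, C, M.
Chaining downward from J reaches: H, K, L, R, N, P, D.
Strictly between F and J are those in both lists: L, R, N, P, D — 5 elements.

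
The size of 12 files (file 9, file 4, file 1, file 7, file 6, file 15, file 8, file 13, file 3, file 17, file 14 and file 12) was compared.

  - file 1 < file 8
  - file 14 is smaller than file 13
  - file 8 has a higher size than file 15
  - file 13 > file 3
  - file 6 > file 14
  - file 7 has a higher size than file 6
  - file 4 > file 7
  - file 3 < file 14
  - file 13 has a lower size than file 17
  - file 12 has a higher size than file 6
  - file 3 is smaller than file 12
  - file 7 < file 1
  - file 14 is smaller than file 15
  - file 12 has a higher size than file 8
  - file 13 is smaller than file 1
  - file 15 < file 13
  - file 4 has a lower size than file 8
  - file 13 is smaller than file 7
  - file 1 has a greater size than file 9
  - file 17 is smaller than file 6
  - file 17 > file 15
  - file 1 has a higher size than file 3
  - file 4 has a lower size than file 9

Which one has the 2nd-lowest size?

file 14

The consecutive relations fix a unique order: file 3 < file 14 < file 15 < file 13 < file 17 < file 6 < file 7 < file 4 < file 9 < file 1 < file 8 < file 12.
The 2nd smallest is file 14.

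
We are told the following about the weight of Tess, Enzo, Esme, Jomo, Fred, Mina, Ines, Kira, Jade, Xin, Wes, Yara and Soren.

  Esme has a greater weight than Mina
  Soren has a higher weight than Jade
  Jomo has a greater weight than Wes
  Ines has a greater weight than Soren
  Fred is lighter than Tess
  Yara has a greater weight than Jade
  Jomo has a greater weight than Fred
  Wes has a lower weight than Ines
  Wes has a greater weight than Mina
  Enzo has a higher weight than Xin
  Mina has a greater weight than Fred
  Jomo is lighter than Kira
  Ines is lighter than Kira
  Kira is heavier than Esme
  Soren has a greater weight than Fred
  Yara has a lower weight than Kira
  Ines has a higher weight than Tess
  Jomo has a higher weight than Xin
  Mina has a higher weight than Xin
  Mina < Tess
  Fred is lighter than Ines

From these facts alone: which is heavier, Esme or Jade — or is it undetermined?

undetermined

Following every chain through Jade: above Jade we get Soren, Yara, Ines, Kira.
Esme is not reached, and no chain runs the other way from Esme to Jade.
So the given relations leave the order of Jade and Esme undetermined.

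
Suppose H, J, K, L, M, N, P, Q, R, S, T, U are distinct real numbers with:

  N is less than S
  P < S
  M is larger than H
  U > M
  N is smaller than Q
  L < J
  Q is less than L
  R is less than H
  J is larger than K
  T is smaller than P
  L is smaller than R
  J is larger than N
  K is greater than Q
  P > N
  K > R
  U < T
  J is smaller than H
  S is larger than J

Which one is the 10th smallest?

T

Chaining the given pairs: N < Q < L < R < K < J < H < M < U < T < P < S.
The 10th smallest is T.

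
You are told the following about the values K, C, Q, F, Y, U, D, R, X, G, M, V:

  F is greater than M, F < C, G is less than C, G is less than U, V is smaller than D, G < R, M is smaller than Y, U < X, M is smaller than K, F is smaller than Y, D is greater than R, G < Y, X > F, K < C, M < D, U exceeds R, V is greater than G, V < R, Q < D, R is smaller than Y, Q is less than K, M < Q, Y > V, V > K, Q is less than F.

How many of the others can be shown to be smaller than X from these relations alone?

From X the given relations immediately reach F, U.
From those, M, Q, G, R — 6 in total.
From those, V — 7 in total.
From those, K — 8 in total.
Nothing else is reachable below X; 8 in all.

8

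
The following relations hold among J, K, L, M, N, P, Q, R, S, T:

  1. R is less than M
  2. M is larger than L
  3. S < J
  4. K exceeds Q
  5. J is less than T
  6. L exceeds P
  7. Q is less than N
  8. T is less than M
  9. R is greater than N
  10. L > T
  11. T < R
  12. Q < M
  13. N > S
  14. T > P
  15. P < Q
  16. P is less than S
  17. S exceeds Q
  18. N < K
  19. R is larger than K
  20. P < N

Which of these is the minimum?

Q is not least since P < Q; S is not least since P < S; N is not least since Q < N; J is not least since S < J; K is not least since Q < K; T is not least since J < T; R is not least since N < R; L is not least since P < L; M is not least since L < M.
Only P has nothing below it, so P is the minimum.

P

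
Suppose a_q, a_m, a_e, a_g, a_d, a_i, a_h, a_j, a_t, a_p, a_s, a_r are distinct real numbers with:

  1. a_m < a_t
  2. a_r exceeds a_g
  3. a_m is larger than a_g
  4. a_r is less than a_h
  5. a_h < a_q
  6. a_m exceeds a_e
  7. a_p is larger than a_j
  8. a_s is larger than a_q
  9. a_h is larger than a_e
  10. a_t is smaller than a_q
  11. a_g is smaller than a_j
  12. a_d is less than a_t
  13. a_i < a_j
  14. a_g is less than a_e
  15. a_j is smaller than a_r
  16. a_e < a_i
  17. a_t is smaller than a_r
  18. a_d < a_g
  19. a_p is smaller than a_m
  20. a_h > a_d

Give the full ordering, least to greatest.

The consecutive links are each given: a_d < a_g; a_g < a_e; a_e < a_i; a_i < a_j; a_j < a_p; a_p < a_m; a_m < a_t; a_t < a_r; a_r < a_h; a_h < a_q; a_q < a_s.

a_d < a_g < a_e < a_i < a_j < a_p < a_m < a_t < a_r < a_h < a_q < a_s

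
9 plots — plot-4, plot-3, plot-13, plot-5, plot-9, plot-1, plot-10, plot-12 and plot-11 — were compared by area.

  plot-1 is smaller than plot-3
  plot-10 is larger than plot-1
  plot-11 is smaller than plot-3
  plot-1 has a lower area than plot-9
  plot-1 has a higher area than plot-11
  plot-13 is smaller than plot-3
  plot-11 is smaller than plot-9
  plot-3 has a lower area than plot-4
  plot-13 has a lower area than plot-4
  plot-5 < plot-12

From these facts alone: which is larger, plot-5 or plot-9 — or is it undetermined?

Following every chain through plot-5: above plot-5 we get plot-12.
plot-9 is not reached, and no chain runs the other way from plot-9 to plot-5.
So the given relations leave the order of plot-5 and plot-9 undetermined.

undetermined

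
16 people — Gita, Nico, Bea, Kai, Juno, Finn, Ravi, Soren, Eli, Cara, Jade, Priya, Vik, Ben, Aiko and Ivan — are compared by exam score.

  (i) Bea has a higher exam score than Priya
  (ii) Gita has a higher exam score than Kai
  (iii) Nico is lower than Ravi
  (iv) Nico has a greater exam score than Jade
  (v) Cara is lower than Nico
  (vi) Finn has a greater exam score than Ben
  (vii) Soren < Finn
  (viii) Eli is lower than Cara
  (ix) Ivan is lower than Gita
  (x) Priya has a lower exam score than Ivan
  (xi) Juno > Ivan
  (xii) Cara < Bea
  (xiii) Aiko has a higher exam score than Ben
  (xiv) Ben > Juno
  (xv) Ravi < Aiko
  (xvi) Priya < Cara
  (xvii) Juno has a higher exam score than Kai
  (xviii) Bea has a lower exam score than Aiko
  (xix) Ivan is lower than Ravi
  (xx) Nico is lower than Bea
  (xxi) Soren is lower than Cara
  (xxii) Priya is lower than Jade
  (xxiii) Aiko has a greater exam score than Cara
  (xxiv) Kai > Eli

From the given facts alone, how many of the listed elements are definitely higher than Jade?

4

Directly above Jade: Nico.
One step further: Ravi, Bea (3 so far).
One step further: Aiko (4 so far).
No other element is forced above Jade by the given relations, so the count is 4.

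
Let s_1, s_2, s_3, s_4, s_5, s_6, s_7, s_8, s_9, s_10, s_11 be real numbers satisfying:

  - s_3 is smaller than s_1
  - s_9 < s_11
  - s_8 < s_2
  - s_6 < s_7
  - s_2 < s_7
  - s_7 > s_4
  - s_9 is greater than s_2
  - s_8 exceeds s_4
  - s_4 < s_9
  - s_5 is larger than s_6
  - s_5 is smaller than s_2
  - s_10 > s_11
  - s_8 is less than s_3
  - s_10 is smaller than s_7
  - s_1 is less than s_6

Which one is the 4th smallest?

s_1

Chaining the given pairs: s_4 < s_8 < s_3 < s_1 < s_6 < s_5 < s_2 < s_9 < s_11 < s_10 < s_7.
The 4th smallest is s_1.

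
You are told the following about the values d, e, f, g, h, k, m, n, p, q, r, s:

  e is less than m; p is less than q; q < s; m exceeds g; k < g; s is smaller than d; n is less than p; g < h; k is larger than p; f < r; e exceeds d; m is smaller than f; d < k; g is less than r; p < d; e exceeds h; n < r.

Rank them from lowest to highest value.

n < p < q < s < d < k < g < h < e < m < f < r

The consecutive links are each given: n < p; p < q; q < s; s < d; d < k; k < g; g < h; h < e; e < m; m < f; f < r.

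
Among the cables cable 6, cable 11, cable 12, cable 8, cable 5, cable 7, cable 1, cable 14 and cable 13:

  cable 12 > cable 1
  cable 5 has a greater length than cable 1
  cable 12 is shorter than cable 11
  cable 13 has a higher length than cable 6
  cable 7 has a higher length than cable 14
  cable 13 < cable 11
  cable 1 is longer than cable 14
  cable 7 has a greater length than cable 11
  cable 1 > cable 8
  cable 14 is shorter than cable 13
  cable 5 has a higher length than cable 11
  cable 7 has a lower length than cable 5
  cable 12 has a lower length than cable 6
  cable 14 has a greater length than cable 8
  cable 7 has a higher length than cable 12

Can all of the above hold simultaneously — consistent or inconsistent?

The single ordering cable 8 < cable 14 < cable 1 < cable 12 < cable 6 < cable 13 < cable 11 < cable 7 < cable 5 satisfies every listed relation, so no contradiction arises.

consistent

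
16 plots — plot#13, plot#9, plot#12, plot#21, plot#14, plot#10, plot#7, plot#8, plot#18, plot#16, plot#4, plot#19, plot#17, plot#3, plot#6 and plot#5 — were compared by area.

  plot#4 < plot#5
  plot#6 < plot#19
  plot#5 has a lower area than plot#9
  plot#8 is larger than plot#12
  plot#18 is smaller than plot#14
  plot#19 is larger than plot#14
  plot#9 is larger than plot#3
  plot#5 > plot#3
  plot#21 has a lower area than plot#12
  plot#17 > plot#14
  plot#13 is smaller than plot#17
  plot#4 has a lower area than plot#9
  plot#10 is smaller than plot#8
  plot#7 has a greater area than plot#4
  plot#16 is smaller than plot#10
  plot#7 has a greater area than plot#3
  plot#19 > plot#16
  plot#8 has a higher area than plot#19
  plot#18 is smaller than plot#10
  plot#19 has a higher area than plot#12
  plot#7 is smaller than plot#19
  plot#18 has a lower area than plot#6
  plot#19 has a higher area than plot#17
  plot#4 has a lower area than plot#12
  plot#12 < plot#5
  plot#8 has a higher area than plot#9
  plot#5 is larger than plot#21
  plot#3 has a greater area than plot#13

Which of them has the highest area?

Chaining downward from plot#8: directly below it, plot#12, plot#10, plot#9, plot#19; then plot#16, plot#21, plot#18, plot#4, plot#3, plot#14, plot#6, plot#17, plot#7, plot#5; then plot#13.
That covers every other element, and nothing is given above plot#8, so plot#8 is the highest area.

plot#8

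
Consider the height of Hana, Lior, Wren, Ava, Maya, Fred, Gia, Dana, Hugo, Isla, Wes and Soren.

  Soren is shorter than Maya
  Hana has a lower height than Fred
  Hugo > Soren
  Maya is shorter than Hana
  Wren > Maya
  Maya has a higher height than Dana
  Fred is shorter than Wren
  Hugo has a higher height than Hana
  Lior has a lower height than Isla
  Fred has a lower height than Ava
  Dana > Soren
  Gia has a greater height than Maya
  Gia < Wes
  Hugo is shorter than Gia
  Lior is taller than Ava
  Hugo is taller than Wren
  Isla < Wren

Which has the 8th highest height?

Fred

Chaining the given pairs: Soren < Dana < Maya < Hana < Fred < Ava < Lior < Isla < Wren < Hugo < Gia < Wes.
Counting 8 from the largest end gives Fred.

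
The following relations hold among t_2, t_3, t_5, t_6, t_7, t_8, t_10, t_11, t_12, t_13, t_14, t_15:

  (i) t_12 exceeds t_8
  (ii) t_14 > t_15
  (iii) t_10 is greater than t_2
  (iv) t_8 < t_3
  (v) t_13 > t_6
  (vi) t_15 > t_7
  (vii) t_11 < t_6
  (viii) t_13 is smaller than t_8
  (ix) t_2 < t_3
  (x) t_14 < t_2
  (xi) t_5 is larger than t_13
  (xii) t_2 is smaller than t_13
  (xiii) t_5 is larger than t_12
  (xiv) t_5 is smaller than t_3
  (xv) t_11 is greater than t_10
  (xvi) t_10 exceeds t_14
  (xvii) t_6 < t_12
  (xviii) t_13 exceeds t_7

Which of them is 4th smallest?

t_2

The consecutive relations fix a unique order: t_7 < t_15 < t_14 < t_2 < t_10 < t_11 < t_6 < t_13 < t_8 < t_12 < t_5 < t_3.
Counting 4 from the smallest end gives t_2.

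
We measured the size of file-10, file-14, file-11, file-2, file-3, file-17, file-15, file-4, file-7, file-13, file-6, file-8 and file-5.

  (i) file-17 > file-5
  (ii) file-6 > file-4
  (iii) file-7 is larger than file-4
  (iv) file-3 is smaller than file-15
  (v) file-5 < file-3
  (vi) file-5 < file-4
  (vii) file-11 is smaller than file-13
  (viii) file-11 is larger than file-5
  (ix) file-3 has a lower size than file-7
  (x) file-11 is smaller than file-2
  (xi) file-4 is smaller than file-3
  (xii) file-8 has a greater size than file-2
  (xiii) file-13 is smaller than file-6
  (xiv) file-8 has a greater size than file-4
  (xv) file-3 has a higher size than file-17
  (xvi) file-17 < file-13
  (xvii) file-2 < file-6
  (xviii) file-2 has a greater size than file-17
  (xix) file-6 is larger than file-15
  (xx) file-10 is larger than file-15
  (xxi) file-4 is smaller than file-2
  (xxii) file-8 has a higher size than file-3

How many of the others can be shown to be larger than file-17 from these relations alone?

8

From file-17 the given relations immediately reach file-3, file-13, file-2.
From those, file-15, file-8, file-6, file-7 — 7 in total.
From those, file-10 — 8 in total.
No other element is forced above file-17 by the given relations, so the count is 8.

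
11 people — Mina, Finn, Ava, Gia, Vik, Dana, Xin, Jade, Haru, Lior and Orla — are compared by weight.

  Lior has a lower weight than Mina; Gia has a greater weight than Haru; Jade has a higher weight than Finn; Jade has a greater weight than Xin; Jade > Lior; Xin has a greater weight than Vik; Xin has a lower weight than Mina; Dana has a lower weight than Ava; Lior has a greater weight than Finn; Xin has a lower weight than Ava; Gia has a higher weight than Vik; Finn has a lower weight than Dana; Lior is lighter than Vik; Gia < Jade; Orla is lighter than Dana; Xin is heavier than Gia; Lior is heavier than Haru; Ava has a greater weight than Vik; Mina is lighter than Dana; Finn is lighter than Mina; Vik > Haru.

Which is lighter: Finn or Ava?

Finn

Finn < Lior and Lior < Vik give Finn < Vik.
With Vik < Gia: Finn < Lior < Vik < Gia.
Then Gia < Xin extends the chain to Xin.
Then Xin < Mina extends the chain to Mina.
Then Mina < Dana extends the chain to Dana.
Then Dana < Ava extends the chain to Ava.
So Finn < Ava; Finn is the lighter of the two.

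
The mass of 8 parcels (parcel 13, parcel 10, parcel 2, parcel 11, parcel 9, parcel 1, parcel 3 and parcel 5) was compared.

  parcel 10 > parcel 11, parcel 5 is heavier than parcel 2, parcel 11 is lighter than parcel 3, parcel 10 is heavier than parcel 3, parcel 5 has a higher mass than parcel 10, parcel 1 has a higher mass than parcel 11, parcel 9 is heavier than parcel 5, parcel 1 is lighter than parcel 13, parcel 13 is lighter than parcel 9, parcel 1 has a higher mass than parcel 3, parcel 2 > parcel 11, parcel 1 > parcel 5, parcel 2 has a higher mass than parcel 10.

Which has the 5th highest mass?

Piecing the relations together gives one ordering: parcel 11 < parcel 3 < parcel 10 < parcel 2 < parcel 5 < parcel 1 < parcel 13 < parcel 9.
The 5th largest is parcel 2.

parcel 2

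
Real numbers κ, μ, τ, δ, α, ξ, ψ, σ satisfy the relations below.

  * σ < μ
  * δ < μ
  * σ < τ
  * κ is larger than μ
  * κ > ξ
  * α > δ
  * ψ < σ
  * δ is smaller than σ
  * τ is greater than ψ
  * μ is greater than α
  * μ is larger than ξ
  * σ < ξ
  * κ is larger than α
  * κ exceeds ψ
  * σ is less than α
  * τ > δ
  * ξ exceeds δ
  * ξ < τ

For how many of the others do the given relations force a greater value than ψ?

6

From ψ the given relations immediately reach σ, τ, κ.
From those, ξ, α, μ — 6 in total.
Nothing else is reachable above ψ; 6 in all.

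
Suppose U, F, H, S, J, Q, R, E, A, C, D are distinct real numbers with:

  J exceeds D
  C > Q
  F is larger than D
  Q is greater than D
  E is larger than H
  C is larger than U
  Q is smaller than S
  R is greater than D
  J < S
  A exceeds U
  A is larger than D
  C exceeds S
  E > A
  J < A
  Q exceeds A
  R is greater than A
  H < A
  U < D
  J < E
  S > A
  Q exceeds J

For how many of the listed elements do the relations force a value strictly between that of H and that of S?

2

The relations place H below S. An element lies strictly between them when it is forced above H and also forced below S.
Above H: {A, R, E, Q, C}. Below S: {U, D, J, A, Q}.
Intersection: {A, Q} — 2.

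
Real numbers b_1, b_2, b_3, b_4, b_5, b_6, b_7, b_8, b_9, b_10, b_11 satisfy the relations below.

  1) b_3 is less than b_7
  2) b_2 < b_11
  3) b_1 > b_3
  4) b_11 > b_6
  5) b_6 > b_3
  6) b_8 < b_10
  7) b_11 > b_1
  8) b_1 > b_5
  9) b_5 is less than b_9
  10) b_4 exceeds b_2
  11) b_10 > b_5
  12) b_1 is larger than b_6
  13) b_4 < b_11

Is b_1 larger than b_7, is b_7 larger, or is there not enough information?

Following every chain through b_7: below b_7 we get b_3.
b_1 is not reached, and no chain runs the other way from b_1 to b_7.
So the given relations leave the order of b_7 and b_1 undetermined.

undetermined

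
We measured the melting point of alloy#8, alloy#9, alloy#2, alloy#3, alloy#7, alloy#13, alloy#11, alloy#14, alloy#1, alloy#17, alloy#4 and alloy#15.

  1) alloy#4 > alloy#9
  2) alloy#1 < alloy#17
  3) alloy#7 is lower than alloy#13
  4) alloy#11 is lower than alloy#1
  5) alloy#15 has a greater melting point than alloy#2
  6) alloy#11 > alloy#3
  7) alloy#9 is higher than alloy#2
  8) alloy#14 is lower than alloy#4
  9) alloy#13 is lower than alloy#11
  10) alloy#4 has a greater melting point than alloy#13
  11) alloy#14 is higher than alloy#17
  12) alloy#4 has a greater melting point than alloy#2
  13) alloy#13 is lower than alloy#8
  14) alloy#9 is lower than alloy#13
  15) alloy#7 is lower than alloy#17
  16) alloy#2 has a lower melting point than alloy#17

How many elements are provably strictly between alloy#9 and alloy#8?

1

Chaining upward from alloy#9 reaches: alloy#13, alloy#11, alloy#1, alloy#17, alloy#14, alloy#4.
Chaining downward from alloy#8 reaches: alloy#2, alloy#7, alloy#13.
Strictly between alloy#9 and alloy#8 are those in both lists: alloy#13 — 1 element.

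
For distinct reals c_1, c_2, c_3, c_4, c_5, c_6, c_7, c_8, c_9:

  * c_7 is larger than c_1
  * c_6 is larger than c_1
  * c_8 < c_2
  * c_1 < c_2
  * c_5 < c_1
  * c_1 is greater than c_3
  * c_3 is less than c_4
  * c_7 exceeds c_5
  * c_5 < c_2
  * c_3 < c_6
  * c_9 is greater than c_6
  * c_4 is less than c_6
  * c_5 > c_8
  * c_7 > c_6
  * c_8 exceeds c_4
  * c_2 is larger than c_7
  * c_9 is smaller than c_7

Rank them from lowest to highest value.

The consecutive links are each given: c_3 < c_4; c_4 < c_8; c_8 < c_5; c_5 < c_1; c_1 < c_6; c_6 < c_9; c_9 < c_7; c_7 < c_2.

c_3 < c_4 < c_8 < c_5 < c_1 < c_6 < c_9 < c_7 < c_2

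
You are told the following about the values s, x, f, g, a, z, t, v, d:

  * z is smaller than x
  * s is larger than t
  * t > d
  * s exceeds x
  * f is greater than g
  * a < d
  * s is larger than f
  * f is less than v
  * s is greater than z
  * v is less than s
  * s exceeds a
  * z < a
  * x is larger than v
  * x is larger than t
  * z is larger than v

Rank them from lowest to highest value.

g < f < v < z < a < d < t < x < s

Nothing is placed below g, so it is least; from there g < f; f < v; v < z; z < a; a < d; d < t; t < x; x < s, each given directly.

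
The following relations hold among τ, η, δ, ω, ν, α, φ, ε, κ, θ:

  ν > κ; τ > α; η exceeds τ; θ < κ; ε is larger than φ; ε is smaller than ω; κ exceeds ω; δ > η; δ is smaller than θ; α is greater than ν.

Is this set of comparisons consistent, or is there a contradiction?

We have θ < κ stated directly, yet also κ < ν < α < τ < η < δ < θ by chaining the others — so κ < θ. Contradiction.

inconsistent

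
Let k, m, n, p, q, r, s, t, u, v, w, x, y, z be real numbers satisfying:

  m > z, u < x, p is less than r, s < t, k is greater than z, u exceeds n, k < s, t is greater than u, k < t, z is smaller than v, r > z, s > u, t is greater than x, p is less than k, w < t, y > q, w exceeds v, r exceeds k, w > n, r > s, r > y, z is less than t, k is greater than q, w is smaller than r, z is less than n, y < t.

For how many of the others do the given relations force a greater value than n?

6

From n the given relations immediately reach u, w.
From those, s, x, t, r — 6 in total.
Nothing else is reachable above n; 6 in all.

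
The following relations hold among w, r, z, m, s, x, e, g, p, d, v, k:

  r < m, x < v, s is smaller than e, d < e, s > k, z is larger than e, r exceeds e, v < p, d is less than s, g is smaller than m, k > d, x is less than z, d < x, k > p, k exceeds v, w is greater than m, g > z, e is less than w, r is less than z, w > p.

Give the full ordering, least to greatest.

d < x < v < p < k < s < e < r < z < g < m < w

The consecutive links are each given: d < x; x < v; v < p; p < k; k < s; s < e; e < r; r < z; z < g; g < m; m < w.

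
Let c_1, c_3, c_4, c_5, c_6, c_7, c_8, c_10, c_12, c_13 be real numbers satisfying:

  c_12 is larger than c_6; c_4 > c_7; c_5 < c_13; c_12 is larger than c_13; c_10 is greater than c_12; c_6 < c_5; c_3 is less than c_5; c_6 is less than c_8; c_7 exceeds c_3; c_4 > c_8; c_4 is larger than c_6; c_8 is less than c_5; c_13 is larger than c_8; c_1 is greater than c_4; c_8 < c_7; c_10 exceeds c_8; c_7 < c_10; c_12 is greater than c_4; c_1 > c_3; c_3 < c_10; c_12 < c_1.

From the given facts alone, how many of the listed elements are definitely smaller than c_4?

4

The elements the relations force below c_4 are c_3, c_6, c_8, c_7 — no chain reaches any other.
That is 4.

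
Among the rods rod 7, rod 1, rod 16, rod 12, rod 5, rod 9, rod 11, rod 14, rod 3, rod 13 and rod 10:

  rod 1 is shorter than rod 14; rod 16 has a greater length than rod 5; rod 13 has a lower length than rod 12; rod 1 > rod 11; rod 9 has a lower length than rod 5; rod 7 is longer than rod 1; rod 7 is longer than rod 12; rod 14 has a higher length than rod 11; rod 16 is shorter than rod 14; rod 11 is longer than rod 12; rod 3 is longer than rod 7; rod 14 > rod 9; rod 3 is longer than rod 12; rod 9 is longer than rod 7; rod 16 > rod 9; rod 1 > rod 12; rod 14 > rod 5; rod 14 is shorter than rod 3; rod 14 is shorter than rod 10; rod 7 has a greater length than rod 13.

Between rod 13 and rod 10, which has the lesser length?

rod 13

Chaining the given relations: rod 13 < rod 12 < rod 11 < rod 1 < rod 7 < rod 9 < rod 5 < rod 16 < rod 14 < rod 10.
So rod 13 < rod 10; rod 13 is the shorter of the two.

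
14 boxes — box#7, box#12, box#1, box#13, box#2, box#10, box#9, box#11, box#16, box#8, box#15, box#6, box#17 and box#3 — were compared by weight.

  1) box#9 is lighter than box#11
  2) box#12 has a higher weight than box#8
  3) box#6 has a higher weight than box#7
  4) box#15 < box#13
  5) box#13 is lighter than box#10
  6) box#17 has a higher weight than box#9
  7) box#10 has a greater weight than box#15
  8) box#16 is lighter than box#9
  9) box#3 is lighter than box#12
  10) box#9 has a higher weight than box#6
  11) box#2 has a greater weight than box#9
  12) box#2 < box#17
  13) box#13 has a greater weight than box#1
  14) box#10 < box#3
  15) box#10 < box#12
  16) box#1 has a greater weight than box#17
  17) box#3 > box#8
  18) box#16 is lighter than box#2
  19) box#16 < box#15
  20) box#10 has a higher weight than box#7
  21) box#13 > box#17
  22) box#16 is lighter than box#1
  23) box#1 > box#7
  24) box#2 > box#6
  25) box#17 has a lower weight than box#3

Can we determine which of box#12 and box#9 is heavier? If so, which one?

box#12

The relevant relations are box#9 < box#2; box#2 < box#17; box#17 < box#1; box#1 < box#13; box#13 < box#10; box#10 < box#3; box#3 < box#12.
Together: box#9 < box#2 < box#17 < box#1 < box#13 < box#10 < box#3 < box#12.
So box#12 is heavier.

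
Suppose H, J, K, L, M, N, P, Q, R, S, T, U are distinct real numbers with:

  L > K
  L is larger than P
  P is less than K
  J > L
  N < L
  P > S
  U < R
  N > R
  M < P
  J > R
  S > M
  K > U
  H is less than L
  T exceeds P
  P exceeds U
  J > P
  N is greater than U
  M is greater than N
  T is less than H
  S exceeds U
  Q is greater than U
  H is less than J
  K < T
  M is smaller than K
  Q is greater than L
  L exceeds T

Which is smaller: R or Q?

Link the given pairs in sequence: R < N; N < M; M < S; S < P; P < K; K < T; T < H; H < L; L < Q.
Together: R < N < M < S < P < K < T < H < L < Q.
So R < Q; R is the smaller of the two.

R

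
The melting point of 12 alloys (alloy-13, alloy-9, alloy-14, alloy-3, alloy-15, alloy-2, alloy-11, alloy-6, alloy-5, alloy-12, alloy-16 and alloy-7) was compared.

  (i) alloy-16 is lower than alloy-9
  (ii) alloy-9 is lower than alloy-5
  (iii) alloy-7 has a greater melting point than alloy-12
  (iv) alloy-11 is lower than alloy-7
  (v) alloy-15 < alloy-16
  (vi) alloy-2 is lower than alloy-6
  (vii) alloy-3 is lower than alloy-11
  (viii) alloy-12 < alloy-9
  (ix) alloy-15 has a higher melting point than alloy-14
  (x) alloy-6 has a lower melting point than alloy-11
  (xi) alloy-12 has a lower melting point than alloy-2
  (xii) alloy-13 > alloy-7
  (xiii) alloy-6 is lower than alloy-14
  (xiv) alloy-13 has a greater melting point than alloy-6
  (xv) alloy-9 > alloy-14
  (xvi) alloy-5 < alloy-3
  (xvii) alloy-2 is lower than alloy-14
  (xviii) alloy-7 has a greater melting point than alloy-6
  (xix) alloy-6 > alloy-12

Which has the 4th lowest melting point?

Chaining the given pairs: alloy-12 < alloy-2 < alloy-6 < alloy-14 < alloy-15 < alloy-16 < alloy-9 < alloy-5 < alloy-3 < alloy-11 < alloy-7 < alloy-13.
Counting 4 from the smallest end gives alloy-14.

alloy-14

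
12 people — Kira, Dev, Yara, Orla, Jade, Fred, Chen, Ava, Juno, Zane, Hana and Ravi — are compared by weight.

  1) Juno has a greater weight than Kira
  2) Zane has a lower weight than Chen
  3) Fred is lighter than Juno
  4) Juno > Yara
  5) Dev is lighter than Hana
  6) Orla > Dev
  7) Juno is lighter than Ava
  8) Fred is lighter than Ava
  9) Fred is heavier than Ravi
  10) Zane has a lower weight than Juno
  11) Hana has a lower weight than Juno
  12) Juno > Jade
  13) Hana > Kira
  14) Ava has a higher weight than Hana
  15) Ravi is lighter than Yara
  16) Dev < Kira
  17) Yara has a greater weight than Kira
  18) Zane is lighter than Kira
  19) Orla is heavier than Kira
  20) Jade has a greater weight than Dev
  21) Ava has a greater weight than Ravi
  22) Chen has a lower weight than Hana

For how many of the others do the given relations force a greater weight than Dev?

7

From Dev the given relations immediately reach Kira, Jade, Hana, Orla.
From those, Yara, Juno, Ava — 7 in total.
Nothing else is reachable above Dev; 7 in all.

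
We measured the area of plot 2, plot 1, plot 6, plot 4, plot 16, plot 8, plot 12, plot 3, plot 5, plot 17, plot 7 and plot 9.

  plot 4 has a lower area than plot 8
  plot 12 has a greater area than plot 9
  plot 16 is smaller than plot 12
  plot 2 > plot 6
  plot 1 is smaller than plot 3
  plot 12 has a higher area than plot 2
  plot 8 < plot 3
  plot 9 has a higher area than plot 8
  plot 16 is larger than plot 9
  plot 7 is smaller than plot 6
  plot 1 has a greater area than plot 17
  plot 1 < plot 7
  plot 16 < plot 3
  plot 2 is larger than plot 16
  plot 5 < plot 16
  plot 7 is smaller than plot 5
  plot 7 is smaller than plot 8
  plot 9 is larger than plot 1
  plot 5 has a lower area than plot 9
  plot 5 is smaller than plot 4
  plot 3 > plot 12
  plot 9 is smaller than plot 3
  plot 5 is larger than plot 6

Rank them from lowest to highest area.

plot 17 < plot 1 < plot 7 < plot 6 < plot 5 < plot 4 < plot 8 < plot 9 < plot 16 < plot 2 < plot 12 < plot 3

The consecutive links are each given: plot 17 < plot 1; plot 1 < plot 7; plot 7 < plot 6; plot 6 < plot 5; plot 5 < plot 4; plot 4 < plot 8; plot 8 < plot 9; plot 9 < plot 16; plot 16 < plot 2; plot 2 < plot 12; plot 12 < plot 3.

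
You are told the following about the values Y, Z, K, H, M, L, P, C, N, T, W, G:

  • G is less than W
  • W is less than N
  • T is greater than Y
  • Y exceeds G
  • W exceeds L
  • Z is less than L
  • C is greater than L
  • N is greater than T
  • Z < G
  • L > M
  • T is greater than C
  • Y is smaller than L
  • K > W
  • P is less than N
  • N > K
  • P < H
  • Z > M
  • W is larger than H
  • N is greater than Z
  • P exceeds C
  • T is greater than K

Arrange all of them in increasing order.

M < Z < G < Y < L < C < P < H < W < K < T < N

Each adjacent pair is fixed by a given relation: M < Z; Z < G; G < Y; Y < L; L < C; C < P; P < H; H < W; W < K; K < T; T < N. Chaining them end to end gives the full order.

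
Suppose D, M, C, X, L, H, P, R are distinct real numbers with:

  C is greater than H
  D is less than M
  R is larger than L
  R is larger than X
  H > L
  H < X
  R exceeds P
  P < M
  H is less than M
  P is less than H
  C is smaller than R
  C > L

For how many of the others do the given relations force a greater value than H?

From H the given relations immediately reach C, X, M.
From those, R — 4 in total.
Nothing else is reachable above H; 4 in all.

4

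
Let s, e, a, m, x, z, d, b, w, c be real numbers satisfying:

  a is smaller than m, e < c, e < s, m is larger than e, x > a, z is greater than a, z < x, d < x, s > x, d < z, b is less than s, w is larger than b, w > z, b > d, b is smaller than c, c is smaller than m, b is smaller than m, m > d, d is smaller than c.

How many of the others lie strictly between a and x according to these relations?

1

Chaining upward from a reaches: z, w, s, m.
Chaining downward from x reaches: d, z.
Strictly between a and x are those in both lists: z — 1 element.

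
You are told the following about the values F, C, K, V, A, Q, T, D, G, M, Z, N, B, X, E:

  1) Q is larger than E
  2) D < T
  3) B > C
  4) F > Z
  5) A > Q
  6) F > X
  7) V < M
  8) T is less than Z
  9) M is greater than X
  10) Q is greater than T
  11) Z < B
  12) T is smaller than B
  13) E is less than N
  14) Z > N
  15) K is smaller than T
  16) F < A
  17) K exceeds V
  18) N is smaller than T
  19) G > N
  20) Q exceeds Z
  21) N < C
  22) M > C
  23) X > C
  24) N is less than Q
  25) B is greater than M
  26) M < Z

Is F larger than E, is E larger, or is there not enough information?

E < N and N < C give E < C.
With C < X: E < N < C < X.
With X < M: E < N < C < X < M.
With M < Z: E < N < C < X < M < Z.
With Z < F: E < N < C < X < M < Z < F.
So F is larger.

F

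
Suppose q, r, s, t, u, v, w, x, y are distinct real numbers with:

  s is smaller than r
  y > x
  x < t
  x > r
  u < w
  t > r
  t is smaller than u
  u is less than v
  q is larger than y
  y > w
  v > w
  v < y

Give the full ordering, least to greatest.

s < r < x < t < u < w < v < y < q

Each adjacent pair is fixed by a given relation: s < r; r < x; x < t; t < u; u < w; w < v; v < y; y < q. Chaining them end to end gives the full order.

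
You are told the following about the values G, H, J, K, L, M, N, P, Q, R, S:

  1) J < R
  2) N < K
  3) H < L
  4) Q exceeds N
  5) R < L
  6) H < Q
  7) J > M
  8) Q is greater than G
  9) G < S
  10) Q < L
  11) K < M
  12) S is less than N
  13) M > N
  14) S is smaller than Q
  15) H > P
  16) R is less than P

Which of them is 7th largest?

Piecing the relations together gives one ordering: G < S < N < K < M < J < R < P < H < Q < L.
Counting 7 from the largest end gives M.

M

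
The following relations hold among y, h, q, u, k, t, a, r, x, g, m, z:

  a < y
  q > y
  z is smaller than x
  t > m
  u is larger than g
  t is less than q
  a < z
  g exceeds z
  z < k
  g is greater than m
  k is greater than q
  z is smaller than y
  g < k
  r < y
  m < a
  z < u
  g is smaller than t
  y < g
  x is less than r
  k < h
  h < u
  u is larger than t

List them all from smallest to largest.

m < a < z < x < r < y < g < t < q < k < h < u

Nothing is placed below m, so it is least; from there m < a; a < z; z < x; x < r; r < y; y < g; g < t; t < q; q < k; k < h; h < u, each given directly.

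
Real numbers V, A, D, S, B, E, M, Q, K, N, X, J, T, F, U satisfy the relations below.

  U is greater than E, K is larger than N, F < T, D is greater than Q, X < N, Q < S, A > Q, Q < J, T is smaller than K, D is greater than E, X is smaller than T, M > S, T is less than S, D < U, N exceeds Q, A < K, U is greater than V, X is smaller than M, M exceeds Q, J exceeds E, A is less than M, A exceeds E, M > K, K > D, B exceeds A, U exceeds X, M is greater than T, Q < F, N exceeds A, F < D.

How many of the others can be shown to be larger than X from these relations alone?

The elements the relations force above X are T, N, K, S, M, U — no chain reaches any other.
That is 6.

6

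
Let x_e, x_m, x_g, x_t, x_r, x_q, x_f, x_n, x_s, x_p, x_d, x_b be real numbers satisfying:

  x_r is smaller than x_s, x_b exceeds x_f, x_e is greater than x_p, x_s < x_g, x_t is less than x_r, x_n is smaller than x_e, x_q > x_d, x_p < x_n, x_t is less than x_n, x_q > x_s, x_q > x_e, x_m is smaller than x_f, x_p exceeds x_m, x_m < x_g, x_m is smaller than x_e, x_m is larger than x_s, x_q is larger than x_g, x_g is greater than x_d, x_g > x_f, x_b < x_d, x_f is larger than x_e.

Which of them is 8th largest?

Piecing the relations together gives one ordering: x_t < x_r < x_s < x_m < x_p < x_n < x_e < x_f < x_b < x_d < x_g < x_q.
The 8th largest is x_p.

x_p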